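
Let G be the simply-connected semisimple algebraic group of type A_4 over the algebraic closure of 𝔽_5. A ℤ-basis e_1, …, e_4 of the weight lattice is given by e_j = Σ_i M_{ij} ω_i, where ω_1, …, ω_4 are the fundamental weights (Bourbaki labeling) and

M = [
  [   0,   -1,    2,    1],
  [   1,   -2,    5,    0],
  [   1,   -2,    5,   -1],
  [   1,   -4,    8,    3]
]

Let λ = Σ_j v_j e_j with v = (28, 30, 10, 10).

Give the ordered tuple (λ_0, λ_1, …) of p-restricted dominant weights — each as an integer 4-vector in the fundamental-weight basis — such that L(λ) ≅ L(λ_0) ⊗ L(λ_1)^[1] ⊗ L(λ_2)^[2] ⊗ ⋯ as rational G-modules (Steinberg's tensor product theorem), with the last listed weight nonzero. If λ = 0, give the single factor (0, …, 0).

Compute c_i = Σ_j M_{ij} v_j with v = (28, 30, 10, 10):
  c_1 = 0·28 + (-1)·(30) + 2·10 + 1·10 = 0
  c_2 = 1·28 + (-2)·(30) + 5·10 + 0·10 = 18
  c_3 = 1·28 + (-2)·(30) + 5·10 + (-1)·(10) = 8
  c_4 = 1·28 + (-4)·(30) + 8·10 + 3·10 = 18
Base-5 expansion of each c_i:
  c_1 = 0
  c_2 = 18 = 3·5^0 + 3·5^1
  c_3 = 8 = 3·5^0 + 1·5^1
  c_4 = 18 = 3·5^0 + 3·5^1
λ_0 = (0, 3, 3, 3)
λ_1 = (0, 3, 1, 3)

((0, 3, 3, 3), (0, 3, 1, 3))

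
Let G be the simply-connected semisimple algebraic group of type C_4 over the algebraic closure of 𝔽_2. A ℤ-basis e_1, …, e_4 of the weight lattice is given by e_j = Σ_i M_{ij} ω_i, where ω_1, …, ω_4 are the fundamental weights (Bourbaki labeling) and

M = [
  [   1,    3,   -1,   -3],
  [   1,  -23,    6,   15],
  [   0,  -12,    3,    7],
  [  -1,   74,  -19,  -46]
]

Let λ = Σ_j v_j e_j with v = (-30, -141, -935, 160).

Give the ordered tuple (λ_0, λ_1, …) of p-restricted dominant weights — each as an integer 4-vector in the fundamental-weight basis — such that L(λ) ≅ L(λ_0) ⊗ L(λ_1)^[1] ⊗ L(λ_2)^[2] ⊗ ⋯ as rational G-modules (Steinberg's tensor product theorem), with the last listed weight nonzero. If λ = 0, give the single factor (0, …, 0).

((0, 1, 1, 1), (1, 1, 1, 0), (0, 0, 1, 0))

Compute c_i = Σ_j M_{ij} v_j with v = (-30, -141, -935, 160):
  c_1 = (1)·(-30) + (3)·(-141) + (-1)·(-935) + (-3)·(160) = 2
  c_2 = (1)·(-30) + (-23)·(-141) + (6)·(-935) + 15·160 = 3
  c_3 = (0)·(-30) + (-12)·(-141) + (3)·(-935) + 7·160 = 7
  c_4 = (-1)·(-30) + (74)·(-141) + (-19)·(-935) + (-46)·(160) = 1
Writing each c_i in base p = 2:
  c_1 = 2 = 0·2^0 + 1·2^1
  c_2 = 3 = 1·2^0 + 1·2^1
  c_3 = 7 = 1·2^0 + 1·2^1 + 1·2^2
  c_4 = 1 = 1·2^0
Factor λ_0 = (0, 1, 1, 1)
Factor λ_1 = (1, 1, 1, 0)
Factor λ_2 = (0, 0, 1, 0)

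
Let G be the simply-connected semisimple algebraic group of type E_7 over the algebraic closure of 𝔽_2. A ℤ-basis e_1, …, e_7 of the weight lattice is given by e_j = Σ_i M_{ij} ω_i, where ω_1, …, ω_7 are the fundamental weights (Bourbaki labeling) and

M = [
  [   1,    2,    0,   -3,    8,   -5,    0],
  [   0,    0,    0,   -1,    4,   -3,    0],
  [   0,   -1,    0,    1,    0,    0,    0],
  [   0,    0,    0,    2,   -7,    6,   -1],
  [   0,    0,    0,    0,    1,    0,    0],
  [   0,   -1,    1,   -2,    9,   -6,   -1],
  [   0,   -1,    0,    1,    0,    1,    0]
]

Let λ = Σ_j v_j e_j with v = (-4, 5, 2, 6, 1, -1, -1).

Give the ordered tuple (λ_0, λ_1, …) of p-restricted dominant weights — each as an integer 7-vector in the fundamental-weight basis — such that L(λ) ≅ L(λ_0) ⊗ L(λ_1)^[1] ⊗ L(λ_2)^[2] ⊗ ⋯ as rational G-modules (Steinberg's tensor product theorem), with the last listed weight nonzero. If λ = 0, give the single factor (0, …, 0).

((1, 1, 1, 0, 1, 1, 0),)

Converting to the ω-basis (c_i = row i of M dotted with v = (-4, 5, 2, 6, 1, -1, -1)):
  c_1 = (1)·(-4) + (2)·(5) + (0)·(2) + (-3)·(6) + (8)·(1) + (-5)·(-1) + (0)·(-1) = 1
  c_2 = (0)·(-4) + (0)·(5) + (0)·(2) + (-1)·(6) + (4)·(1) + (-3)·(-1) + (0)·(-1) = 1
  c_3 = (0)·(-4) + (-1)·(5) + (0)·(2) + (1)·(6) + (0)·(1) + (0)·(-1) + (0)·(-1) = 1
  c_4 = (0)·(-4) + (0)·(5) + (0)·(2) + (2)·(6) + (-7)·(1) + (6)·(-1) + (-1)·(-1) = 0
  c_5 = (0)·(-4) + (0)·(5) + (0)·(2) + (0)·(6) + (1)·(1) + (0)·(-1) + (0)·(-1) = 1
  c_6 = (0)·(-4) + (-1)·(5) + (1)·(2) + (-2)·(6) + (9)·(1) + (-6)·(-1) + (-1)·(-1) = 1
  c_7 = (0)·(-4) + (-1)·(5) + (0)·(2) + (1)·(6) + (0)·(1) + (1)·(-1) + (0)·(-1) = 0
p = 2; digits c_i = Σ_j d_{ij}·2^j, 0 ≤ d_{ij} < 2:
  c_1 = 1 = 1·2^0
  c_2 = 1 = 1·2^0
  c_3 = 1 = 1·2^0
  c_4 = 0
  c_5 = 1 = 1·2^0
  c_6 = 1 = 1·2^0
  c_7 = 0
λ_0 = (1, 1, 1, 0, 1, 1, 0)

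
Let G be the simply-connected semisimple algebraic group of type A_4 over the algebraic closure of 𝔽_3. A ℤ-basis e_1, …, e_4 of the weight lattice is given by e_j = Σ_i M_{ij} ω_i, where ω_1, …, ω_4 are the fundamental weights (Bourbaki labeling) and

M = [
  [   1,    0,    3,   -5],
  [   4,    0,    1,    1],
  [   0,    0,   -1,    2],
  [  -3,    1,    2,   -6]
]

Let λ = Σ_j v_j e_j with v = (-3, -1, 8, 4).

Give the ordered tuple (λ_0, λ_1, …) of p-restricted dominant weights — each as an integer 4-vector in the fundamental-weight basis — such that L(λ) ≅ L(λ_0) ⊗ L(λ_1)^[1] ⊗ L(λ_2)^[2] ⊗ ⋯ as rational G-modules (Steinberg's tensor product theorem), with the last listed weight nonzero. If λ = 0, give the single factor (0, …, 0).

((1, 0, 0, 0),)

Compute c_i = Σ_j M_{ij} v_j with v = (-3, -1, 8, 4):
  c_1 = (1)·(-3) + (0)·(-1) + 3·8 + (-5)·(4) = 1
  c_2 = (4)·(-3) + (0)·(-1) + 1·8 + 1·4 = 0
  c_3 = (0)·(-3) + (0)·(-1) + (-1)·(8) + 2·4 = 0
  c_4 = (-3)·(-3) + (1)·(-1) + 2·8 + (-6)·(4) = 0
Writing each c_i in base p = 3:
  c_1 = 1 = 1·3^0
  c_2 = 0
  c_3 = 0
  c_4 = 0
Factor λ_0 = (1, 0, 0, 0)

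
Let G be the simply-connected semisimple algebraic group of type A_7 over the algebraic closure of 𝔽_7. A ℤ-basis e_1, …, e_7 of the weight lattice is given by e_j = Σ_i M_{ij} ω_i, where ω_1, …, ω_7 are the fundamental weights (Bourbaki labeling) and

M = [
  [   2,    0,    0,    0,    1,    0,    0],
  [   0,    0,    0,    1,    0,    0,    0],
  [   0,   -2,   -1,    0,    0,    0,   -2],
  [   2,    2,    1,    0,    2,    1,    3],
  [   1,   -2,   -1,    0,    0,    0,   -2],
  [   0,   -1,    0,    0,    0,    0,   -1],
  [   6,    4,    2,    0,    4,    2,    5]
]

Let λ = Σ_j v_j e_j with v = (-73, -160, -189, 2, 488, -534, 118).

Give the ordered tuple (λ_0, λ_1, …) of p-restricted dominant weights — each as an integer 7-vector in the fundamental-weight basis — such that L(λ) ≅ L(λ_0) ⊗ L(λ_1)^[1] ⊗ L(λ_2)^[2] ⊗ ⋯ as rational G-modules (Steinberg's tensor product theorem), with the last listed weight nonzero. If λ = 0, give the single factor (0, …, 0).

((6, 2, 0, 1, 4, 0, 4), (6, 0, 4, 6, 0, 6, 2), (6, 0, 5, 2, 4, 0, 0))

ω-coordinates c = M·v, v = (-73, -160, -189, 2, 488, -534, 118):
  c_1 = (2)·(-73) + (0)·(-160) + (0)·(-189) + 0·2 + 1·488 + (0)·(-534) + 0·118 = 342
  c_2 = (0)·(-73) + (0)·(-160) + (0)·(-189) + 1·2 + 0·488 + (0)·(-534) + 0·118 = 2
  c_3 = (0)·(-73) + (-2)·(-160) + (-1)·(-189) + 0·2 + 0·488 + (0)·(-534) + (-2)·(118) = 273
  c_4 = (2)·(-73) + (2)·(-160) + (1)·(-189) + 0·2 + 2·488 + (1)·(-534) + 3·118 = 141
  c_5 = (1)·(-73) + (-2)·(-160) + (-1)·(-189) + 0·2 + 0·488 + (0)·(-534) + (-2)·(118) = 200
  c_6 = (0)·(-73) + (-1)·(-160) + (0)·(-189) + 0·2 + 0·488 + (0)·(-534) + (-1)·(118) = 42
  c_7 = (6)·(-73) + (4)·(-160) + (2)·(-189) + 0·2 + 4·488 + (2)·(-534) + 5·118 = 18
Writing each c_i in base p = 7:
  c_1 = 342 = 6·7^0 + 6·7^1 + 6·7^2
  c_2 = 2 = 2·7^0
  c_3 = 273 = 0·7^0 + 4·7^1 + 5·7^2
  c_4 = 141 = 1·7^0 + 6·7^1 + 2·7^2
  c_5 = 200 = 4·7^0 + 0·7^1 + 4·7^2
  c_6 = 42 = 0·7^0 + 6·7^1
  c_7 = 18 = 4·7^0 + 2·7^1
p-restricted factor λ_0 = (6, 2, 0, 1, 4, 0, 4)
p-restricted factor λ_1 = (6, 0, 4, 6, 0, 6, 2)
p-restricted factor λ_2 = (6, 0, 5, 2, 4, 0, 0)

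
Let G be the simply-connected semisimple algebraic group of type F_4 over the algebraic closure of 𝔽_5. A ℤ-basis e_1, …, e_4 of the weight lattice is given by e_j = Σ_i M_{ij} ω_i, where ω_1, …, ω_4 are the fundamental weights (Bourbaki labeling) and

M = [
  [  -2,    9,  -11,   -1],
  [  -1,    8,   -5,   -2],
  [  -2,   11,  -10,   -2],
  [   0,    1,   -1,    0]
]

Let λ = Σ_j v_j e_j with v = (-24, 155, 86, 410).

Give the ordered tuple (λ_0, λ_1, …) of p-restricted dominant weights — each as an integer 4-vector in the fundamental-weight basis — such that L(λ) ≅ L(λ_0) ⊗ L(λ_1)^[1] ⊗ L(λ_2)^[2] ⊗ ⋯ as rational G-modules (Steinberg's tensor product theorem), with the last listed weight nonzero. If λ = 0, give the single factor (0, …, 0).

((2, 4, 3, 4), (2, 2, 4, 3), (3, 0, 2, 2))

ω-coordinates c = M·v, v = (-24, 155, 86, 410):
  c_1 = (-2)·(-24) + (9)·(155) + (-11)·(86) + (-1)·(410) = 87
  c_2 = (-1)·(-24) + (8)·(155) + (-5)·(86) + (-2)·(410) = 14
  c_3 = (-2)·(-24) + (11)·(155) + (-10)·(86) + (-2)·(410) = 73
  c_4 = (0)·(-24) + (1)·(155) + (-1)·(86) + (0)·(410) = 69
Base-5 expansion of each c_i:
  c_1 = 87 = 2·5^0 + 2·5^1 + 3·5^2
  c_2 = 14 = 4·5^0 + 2·5^1
  c_3 = 73 = 3·5^0 + 4·5^1 + 2·5^2
  c_4 = 69 = 4·5^0 + 3·5^1 + 2·5^2
Factor λ_0 = (2, 4, 3, 4)
Factor λ_1 = (2, 2, 4, 3)
Factor λ_2 = (3, 0, 2, 2)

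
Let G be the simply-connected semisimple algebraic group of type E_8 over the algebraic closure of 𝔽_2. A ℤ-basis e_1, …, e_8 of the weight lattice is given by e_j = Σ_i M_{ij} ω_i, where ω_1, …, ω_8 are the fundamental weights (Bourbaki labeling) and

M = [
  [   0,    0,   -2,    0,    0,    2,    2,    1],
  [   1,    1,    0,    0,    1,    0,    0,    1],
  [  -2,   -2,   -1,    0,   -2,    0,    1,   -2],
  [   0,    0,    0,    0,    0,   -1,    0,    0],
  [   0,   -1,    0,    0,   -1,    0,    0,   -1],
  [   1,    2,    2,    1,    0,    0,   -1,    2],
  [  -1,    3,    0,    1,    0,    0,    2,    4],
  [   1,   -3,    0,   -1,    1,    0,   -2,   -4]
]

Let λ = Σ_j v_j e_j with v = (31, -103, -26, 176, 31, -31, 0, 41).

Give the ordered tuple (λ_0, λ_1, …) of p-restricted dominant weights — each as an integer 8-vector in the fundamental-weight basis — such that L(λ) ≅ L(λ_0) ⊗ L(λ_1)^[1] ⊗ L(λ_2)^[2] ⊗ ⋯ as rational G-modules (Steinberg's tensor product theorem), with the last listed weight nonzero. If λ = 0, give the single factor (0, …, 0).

Converting to the ω-basis (c_i = row i of M dotted with v = (31, -103, -26, 176, 31, -31, 0, 41)):
  c_1 = 0*31 + 0*-103 + -2*-26 + 0*176 + 0*31 + 2*-31 + 2*0 + 1*41 = 31
  c_2 = 1*31 + 1*-103 + 0*-26 + 0*176 + 1*31 + 0*-31 + 0*0 + 1*41 = 0
  c_3 = -2*31 + -2*-103 + -1*-26 + 0*176 + -2*31 + 0*-31 + 1*0 + -2*41 = 26
  c_4 = 0*31 + 0*-103 + 0*-26 + 0*176 + 0*31 + -1*-31 + 0*0 + 0*41 = 31
  c_5 = 0*31 + -1*-103 + 0*-26 + 0*176 + -1*31 + 0*-31 + 0*0 + -1*41 = 31
  c_6 = 1*31 + 2*-103 + 2*-26 + 1*176 + 0*31 + 0*-31 + -1*0 + 2*41 = 31
  c_7 = -1*31 + 3*-103 + 0*-26 + 1*176 + 0*31 + 0*-31 + 2*0 + 4*41 = 0
  c_8 = 1*31 + -3*-103 + 0*-26 + -1*176 + 1*31 + 0*-31 + -2*0 + -4*41 = 31
Expand coordinatewise in base 2:
  c_1 = 31 = 1·2^0 + 1·2^1 + 1·2^2 + 1·2^3 + 1·2^4
  c_2 = 0
  c_3 = 26 = 0·2^0 + 1·2^1 + 0·2^2 + 1·2^3 + 1·2^4
  c_4 = 31 = 1·2^0 + 1·2^1 + 1·2^2 + 1·2^3 + 1·2^4
  c_5 = 31 = 1·2^0 + 1·2^1 + 1·2^2 + 1·2^3 + 1·2^4
  c_6 = 31 = 1·2^0 + 1·2^1 + 1·2^2 + 1·2^3 + 1·2^4
  c_7 = 0
  c_8 = 31 = 1·2^0 + 1·2^1 + 1·2^2 + 1·2^3 + 1·2^4
λ_0 = (1, 0, 0, 1, 1, 1, 0, 1)
λ_1 = (1, 0, 1, 1, 1, 1, 0, 1)
λ_2 = (1, 0, 0, 1, 1, 1, 0, 1)
λ_3 = (1, 0, 1, 1, 1, 1, 0, 1)
λ_4 = (1, 0, 1, 1, 1, 1, 0, 1)

((1, 0, 0, 1, 1, 1, 0, 1), (1, 0, 1, 1, 1, 1, 0, 1), (1, 0, 0, 1, 1, 1, 0, 1), (1, 0, 1, 1, 1, 1, 0, 1), (1, 0, 1, 1, 1, 1, 0, 1))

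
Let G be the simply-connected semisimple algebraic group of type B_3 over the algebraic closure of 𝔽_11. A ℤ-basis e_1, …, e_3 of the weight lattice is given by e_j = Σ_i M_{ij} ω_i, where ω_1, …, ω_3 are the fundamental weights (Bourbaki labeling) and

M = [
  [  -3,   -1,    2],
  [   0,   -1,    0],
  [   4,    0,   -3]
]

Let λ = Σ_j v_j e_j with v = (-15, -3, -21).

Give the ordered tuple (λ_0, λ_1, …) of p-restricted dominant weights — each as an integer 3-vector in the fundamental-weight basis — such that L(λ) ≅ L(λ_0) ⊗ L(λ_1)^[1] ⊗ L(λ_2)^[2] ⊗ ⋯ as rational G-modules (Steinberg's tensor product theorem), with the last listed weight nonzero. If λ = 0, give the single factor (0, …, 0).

ω-coordinates c = M·v, v = (-15, -3, -21):
  c_1 = (-3)·(-15) + (-1)·(-3) + (2)·(-21) = 6
  c_2 = (0)·(-15) + (-1)·(-3) + (0)·(-21) = 3
  c_3 = (4)·(-15) + (0)·(-3) + (-3)·(-21) = 3
Base-11 expansion of each c_i:
  c_1 = 6 = 6·11^0
  c_2 = 3 = 3·11^0
  c_3 = 3 = 3·11^0
p-restricted factor λ_0 = (6, 3, 3)

((6, 3, 3),)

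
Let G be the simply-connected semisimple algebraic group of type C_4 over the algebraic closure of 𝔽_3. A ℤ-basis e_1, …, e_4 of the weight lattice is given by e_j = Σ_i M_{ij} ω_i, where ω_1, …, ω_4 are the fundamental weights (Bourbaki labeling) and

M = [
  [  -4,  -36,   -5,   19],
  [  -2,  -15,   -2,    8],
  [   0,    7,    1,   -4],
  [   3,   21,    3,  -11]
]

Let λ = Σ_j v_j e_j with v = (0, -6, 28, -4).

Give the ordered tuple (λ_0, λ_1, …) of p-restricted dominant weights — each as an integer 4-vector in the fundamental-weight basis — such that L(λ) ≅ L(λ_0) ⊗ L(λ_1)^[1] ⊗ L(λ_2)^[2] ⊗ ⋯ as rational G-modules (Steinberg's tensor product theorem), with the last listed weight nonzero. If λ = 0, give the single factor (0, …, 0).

Converting to the ω-basis (c_i = row i of M dotted with v = (0, -6, 28, -4)):
  c_1 = (-4)·(0) + (-36)·(-6) + (-5)·(28) + (19)·(-4) = 0
  c_2 = (-2)·(0) + (-15)·(-6) + (-2)·(28) + (8)·(-4) = 2
  c_3 = (0)·(0) + (7)·(-6) + (1)·(28) + (-4)·(-4) = 2
  c_4 = (3)·(0) + (21)·(-6) + (3)·(28) + (-11)·(-4) = 2
p = 3; digits c_i = Σ_j d_{ij}·3^j, 0 ≤ d_{ij} < 3:
  c_1 = 0
  c_2 = 2 = 2·3^0
  c_3 = 2 = 2·3^0
  c_4 = 2 = 2·3^0
Factor λ_0 = (0, 2, 2, 2)

((0, 2, 2, 2),)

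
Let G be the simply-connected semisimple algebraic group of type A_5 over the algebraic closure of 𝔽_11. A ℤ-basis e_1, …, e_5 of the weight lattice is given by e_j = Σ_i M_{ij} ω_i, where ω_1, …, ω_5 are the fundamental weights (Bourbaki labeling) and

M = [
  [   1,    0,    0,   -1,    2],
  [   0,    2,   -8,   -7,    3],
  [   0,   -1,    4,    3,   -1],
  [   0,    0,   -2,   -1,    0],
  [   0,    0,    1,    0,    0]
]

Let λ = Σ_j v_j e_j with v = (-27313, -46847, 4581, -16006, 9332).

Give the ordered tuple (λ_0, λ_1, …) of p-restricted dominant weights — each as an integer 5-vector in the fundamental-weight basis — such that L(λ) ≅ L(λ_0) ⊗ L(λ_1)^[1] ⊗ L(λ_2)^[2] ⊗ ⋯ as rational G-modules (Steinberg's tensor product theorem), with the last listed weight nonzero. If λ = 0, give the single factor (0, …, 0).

((9, 5, 0, 2, 5), (8, 1, 7, 6, 9), (5, 3, 9, 1, 4), (5, 7, 5, 5, 3))

ω-coordinates c = M·v, v = (-27313, -46847, 4581, -16006, 9332):
  c_1 = 1*-27313 + 0*-46847 + 0*4581 + -1*-16006 + 2*9332 = 7357
  c_2 = 0*-27313 + 2*-46847 + -8*4581 + -7*-16006 + 3*9332 = 9696
  c_3 = 0*-27313 + -1*-46847 + 4*4581 + 3*-16006 + -1*9332 = 7821
  c_4 = 0*-27313 + 0*-46847 + -2*4581 + -1*-16006 + 0*9332 = 6844
  c_5 = 0*-27313 + 0*-46847 + 1*4581 + 0*-16006 + 0*9332 = 4581
Base-11 expansion of each c_i:
  c_1 = 7357 = 9·11^0 + 8·11^1 + 5·11^2 + 5·11^3
  c_2 = 9696 = 5·11^0 + 1·11^1 + 3·11^2 + 7·11^3
  c_3 = 7821 = 0·11^0 + 7·11^1 + 9·11^2 + 5·11^3
  c_4 = 6844 = 2·11^0 + 6·11^1 + 1·11^2 + 5·11^3
  c_5 = 4581 = 5·11^0 + 9·11^1 + 4·11^2 + 3·11^3
p-restricted factor λ_0 = (9, 5, 0, 2, 5)
p-restricted factor λ_1 = (8, 1, 7, 6, 9)
p-restricted factor λ_2 = (5, 3, 9, 1, 4)
p-restricted factor λ_3 = (5, 7, 5, 5, 3)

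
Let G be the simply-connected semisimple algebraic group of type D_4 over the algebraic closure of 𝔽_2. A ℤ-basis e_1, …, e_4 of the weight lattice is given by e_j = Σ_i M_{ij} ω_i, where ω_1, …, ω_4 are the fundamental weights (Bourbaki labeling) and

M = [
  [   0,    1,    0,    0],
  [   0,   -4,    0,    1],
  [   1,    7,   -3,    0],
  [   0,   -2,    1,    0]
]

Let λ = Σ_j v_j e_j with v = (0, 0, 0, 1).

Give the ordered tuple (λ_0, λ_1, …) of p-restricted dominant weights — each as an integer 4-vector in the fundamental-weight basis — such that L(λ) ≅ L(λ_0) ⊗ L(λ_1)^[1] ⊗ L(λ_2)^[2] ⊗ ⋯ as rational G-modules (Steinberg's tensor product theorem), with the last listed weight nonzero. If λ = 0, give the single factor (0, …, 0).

((0, 1, 0, 0),)

ω-coordinates c = M·v, v = (0, 0, 0, 1):
  c_1 = (0)·(0) + (1)·(0) + (0)·(0) + (0)·(1) = 0
  c_2 = (0)·(0) + (-4)·(0) + (0)·(0) + (1)·(1) = 1
  c_3 = (1)·(0) + (7)·(0) + (-3)·(0) + (0)·(1) = 0
  c_4 = (0)·(0) + (-2)·(0) + (1)·(0) + (0)·(1) = 0
Writing each c_i in base p = 2:
  c_1 = 0
  c_2 = 1 = 1·2^0
  c_3 = 0
  c_4 = 0
p-restricted factor λ_0 = (0, 1, 0, 0)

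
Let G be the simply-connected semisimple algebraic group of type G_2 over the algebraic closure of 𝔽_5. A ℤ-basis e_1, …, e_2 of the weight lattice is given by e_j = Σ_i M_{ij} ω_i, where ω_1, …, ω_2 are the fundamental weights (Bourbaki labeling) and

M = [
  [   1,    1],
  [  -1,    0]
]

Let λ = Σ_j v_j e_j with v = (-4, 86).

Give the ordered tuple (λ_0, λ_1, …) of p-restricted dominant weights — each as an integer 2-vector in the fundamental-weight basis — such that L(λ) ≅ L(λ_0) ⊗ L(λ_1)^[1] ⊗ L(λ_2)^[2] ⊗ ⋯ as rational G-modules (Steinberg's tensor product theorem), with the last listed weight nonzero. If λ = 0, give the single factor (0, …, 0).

((2, 4), (1, 0), (3, 0))

ω-coordinates c = M·v, v = (-4, 86):
  c_1 = (1)·(-4) + 1·86 = 82
  c_2 = (-1)·(-4) + 0·86 = 4
Expand coordinatewise in base 5:
  c_1 = 82 = 2·5^0 + 1·5^1 + 3·5^2
  c_2 = 4 = 4·5^0
λ_0 = (2, 4)
λ_1 = (1, 0)
λ_2 = (3, 0)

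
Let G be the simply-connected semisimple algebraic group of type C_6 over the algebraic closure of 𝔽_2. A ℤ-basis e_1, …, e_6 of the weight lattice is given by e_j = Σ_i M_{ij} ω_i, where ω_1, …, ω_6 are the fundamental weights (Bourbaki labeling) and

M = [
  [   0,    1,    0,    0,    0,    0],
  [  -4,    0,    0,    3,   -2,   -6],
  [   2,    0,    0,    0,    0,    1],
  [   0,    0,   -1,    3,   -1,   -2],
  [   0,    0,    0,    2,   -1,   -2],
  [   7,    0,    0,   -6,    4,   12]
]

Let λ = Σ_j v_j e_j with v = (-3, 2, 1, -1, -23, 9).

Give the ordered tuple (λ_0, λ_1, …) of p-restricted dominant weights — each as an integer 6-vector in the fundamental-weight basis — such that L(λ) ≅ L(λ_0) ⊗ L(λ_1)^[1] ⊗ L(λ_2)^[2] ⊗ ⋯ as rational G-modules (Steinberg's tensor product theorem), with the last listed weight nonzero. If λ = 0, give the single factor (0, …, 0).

In the fundamental-weight basis, λ has coordinates c = M·v (v = (-3, 2, 1, -1, -23, 9)):
  c_1 = (0)·(-3) + (1)·(2) + (0)·(1) + (0)·(-1) + (0)·(-23) + (0)·(9) = 2
  c_2 = (-4)·(-3) + (0)·(2) + (0)·(1) + (3)·(-1) + (-2)·(-23) + (-6)·(9) = 1
  c_3 = (2)·(-3) + (0)·(2) + (0)·(1) + (0)·(-1) + (0)·(-23) + (1)·(9) = 3
  c_4 = (0)·(-3) + (0)·(2) + (-1)·(1) + (3)·(-1) + (-1)·(-23) + (-2)·(9) = 1
  c_5 = (0)·(-3) + (0)·(2) + (0)·(1) + (2)·(-1) + (-1)·(-23) + (-2)·(9) = 3
  c_6 = (7)·(-3) + (0)·(2) + (0)·(1) + (-6)·(-1) + (4)·(-23) + (12)·(9) = 1
Expand coordinatewise in base 2:
  c_1 = 2 = 0·2^0 + 1·2^1
  c_2 = 1 = 1·2^0
  c_3 = 3 = 1·2^0 + 1·2^1
  c_4 = 1 = 1·2^0
  c_5 = 3 = 1·2^0 + 1·2^1
  c_6 = 1 = 1·2^0
Factor λ_0 = (0, 1, 1, 1, 1, 1)
Factor λ_1 = (1, 0, 1, 0, 1, 0)

((0, 1, 1, 1, 1, 1), (1, 0, 1, 0, 1, 0))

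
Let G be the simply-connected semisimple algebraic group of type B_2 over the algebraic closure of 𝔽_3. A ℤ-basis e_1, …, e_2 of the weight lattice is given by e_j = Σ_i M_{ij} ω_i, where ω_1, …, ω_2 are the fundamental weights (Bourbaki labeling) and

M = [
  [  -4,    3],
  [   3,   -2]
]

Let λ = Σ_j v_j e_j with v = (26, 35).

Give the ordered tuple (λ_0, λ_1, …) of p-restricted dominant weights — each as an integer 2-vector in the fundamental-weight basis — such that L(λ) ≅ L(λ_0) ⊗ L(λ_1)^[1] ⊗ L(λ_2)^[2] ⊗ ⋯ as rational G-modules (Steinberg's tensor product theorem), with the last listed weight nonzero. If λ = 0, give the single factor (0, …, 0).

((1, 2), (0, 2))

Compute c_i = Σ_j M_{ij} v_j with v = (26, 35):
  c_1 = -4*26 + 3*35 = 1
  c_2 = 3*26 + -2*35 = 8
Expand coordinatewise in base 3:
  c_1 = 1 = 1·3^0
  c_2 = 8 = 2·3^0 + 2·3^1
λ_0 = (1, 2)
λ_1 = (0, 2)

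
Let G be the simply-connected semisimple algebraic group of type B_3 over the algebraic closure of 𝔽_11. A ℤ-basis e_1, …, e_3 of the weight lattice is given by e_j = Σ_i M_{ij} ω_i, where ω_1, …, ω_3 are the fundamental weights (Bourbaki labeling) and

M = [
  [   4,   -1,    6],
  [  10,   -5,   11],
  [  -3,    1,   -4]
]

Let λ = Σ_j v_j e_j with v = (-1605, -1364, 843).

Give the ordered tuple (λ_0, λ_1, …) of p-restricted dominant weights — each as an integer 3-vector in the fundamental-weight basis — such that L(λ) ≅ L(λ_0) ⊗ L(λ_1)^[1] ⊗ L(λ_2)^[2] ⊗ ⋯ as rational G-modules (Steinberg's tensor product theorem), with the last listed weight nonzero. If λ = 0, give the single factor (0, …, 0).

((2, 10, 2), (0, 3, 7))

Change of basis e → ω: c = M·v where v = (-1605, -1364, 843):
  c_1 = (4)·(-1605) + (-1)·(-1364) + 6·843 = 2
  c_2 = (10)·(-1605) + (-5)·(-1364) + 11·843 = 43
  c_3 = (-3)·(-1605) + (1)·(-1364) + (-4)·(843) = 79
p = 11; digits c_i = Σ_j d_{ij}·11^j, 0 ≤ d_{ij} < 11:
  c_1 = 2 = 2·11^0
  c_2 = 43 = 10·11^0 + 3·11^1
  c_3 = 79 = 2·11^0 + 7·11^1
Factor λ_0 = (2, 10, 2)
Factor λ_1 = (0, 3, 7)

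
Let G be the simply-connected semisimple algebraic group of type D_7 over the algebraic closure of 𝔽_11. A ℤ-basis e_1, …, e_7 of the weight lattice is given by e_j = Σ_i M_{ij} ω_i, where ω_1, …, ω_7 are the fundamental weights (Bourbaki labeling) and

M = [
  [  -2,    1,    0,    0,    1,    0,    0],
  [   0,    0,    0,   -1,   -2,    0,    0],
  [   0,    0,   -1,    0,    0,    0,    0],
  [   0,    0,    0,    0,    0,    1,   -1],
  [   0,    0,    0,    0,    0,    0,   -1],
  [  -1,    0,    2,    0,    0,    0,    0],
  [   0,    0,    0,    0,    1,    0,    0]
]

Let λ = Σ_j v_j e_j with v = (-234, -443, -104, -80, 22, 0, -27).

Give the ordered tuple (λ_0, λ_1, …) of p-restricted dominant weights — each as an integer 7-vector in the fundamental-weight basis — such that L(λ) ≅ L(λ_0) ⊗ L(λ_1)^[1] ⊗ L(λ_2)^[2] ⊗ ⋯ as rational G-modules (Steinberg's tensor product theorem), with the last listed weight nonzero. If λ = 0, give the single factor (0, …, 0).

((3, 3, 5, 5, 5, 4, 0), (4, 3, 9, 2, 2, 2, 2))

Change of basis e → ω: c = M·v where v = (-234, -443, -104, -80, 22, 0, -27):
  c_1 = (-2)·(-234) + (1)·(-443) + (0)·(-104) + (0)·(-80) + (1)·(22) + (0)·(0) + (0)·(-27) = 47
  c_2 = (0)·(-234) + (0)·(-443) + (0)·(-104) + (-1)·(-80) + (-2)·(22) + (0)·(0) + (0)·(-27) = 36
  c_3 = (0)·(-234) + (0)·(-443) + (-1)·(-104) + (0)·(-80) + (0)·(22) + (0)·(0) + (0)·(-27) = 104
  c_4 = (0)·(-234) + (0)·(-443) + (0)·(-104) + (0)·(-80) + (0)·(22) + (1)·(0) + (-1)·(-27) = 27
  c_5 = (0)·(-234) + (0)·(-443) + (0)·(-104) + (0)·(-80) + (0)·(22) + (0)·(0) + (-1)·(-27) = 27
  c_6 = (-1)·(-234) + (0)·(-443) + (2)·(-104) + (0)·(-80) + (0)·(22) + (0)·(0) + (0)·(-27) = 26
  c_7 = (0)·(-234) + (0)·(-443) + (0)·(-104) + (0)·(-80) + (1)·(22) + (0)·(0) + (0)·(-27) = 22
Writing each c_i in base p = 11:
  c_1 = 47 = 3·11^0 + 4·11^1
  c_2 = 36 = 3·11^0 + 3·11^1
  c_3 = 104 = 5·11^0 + 9·11^1
  c_4 = 27 = 5·11^0 + 2·11^1
  c_5 = 27 = 5·11^0 + 2·11^1
  c_6 = 26 = 4·11^0 + 2·11^1
  c_7 = 22 = 0·11^0 + 2·11^1
Factor λ_0 = (3, 3, 5, 5, 5, 4, 0)
Factor λ_1 = (4, 3, 9, 2, 2, 2, 2)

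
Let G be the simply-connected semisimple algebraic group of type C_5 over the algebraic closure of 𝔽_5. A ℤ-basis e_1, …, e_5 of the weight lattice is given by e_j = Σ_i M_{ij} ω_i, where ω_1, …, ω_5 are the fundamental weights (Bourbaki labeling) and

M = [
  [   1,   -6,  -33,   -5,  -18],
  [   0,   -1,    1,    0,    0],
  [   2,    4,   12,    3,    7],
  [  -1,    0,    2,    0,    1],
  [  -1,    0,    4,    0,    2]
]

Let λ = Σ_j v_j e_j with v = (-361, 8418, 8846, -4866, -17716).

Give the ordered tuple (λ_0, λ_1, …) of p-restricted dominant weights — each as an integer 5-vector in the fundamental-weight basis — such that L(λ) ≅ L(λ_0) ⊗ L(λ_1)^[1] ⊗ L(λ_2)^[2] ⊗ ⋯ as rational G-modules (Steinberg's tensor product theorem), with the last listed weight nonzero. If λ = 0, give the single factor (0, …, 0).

In the fundamental-weight basis, λ has coordinates c = M·v (v = (-361, 8418, 8846, -4866, -17716)):
  c_1 = (1)·(-361) + (-6)·(8418) + (-33)·(8846) + (-5)·(-4866) + (-18)·(-17716) = 431
  c_2 = (0)·(-361) + (-1)·(8418) + 1·8846 + (0)·(-4866) + (0)·(-17716) = 428
  c_3 = (2)·(-361) + 4·8418 + 12·8846 + (3)·(-4866) + (7)·(-17716) = 492
  c_4 = (-1)·(-361) + 0·8418 + 2·8846 + (0)·(-4866) + (1)·(-17716) = 337
  c_5 = (-1)·(-361) + 0·8418 + 4·8846 + (0)·(-4866) + (2)·(-17716) = 313
Writing each c_i in base p = 5:
  c_1 = 431 = 1·5^0 + 1·5^1 + 2·5^2 + 3·5^3
  c_2 = 428 = 3·5^0 + 0·5^1 + 2·5^2 + 3·5^3
  c_3 = 492 = 2·5^0 + 3·5^1 + 4·5^2 + 3·5^3
  c_4 = 337 = 2·5^0 + 2·5^1 + 3·5^2 + 2·5^3
  c_5 = 313 = 3·5^0 + 2·5^1 + 2·5^2 + 2·5^3
p-restricted factor λ_0 = (1, 3, 2, 2, 3)
p-restricted factor λ_1 = (1, 0, 3, 2, 2)
p-restricted factor λ_2 = (2, 2, 4, 3, 2)
p-restricted factor λ_3 = (3, 3, 3, 2, 2)

((1, 3, 2, 2, 3), (1, 0, 3, 2, 2), (2, 2, 4, 3, 2), (3, 3, 3, 2, 2))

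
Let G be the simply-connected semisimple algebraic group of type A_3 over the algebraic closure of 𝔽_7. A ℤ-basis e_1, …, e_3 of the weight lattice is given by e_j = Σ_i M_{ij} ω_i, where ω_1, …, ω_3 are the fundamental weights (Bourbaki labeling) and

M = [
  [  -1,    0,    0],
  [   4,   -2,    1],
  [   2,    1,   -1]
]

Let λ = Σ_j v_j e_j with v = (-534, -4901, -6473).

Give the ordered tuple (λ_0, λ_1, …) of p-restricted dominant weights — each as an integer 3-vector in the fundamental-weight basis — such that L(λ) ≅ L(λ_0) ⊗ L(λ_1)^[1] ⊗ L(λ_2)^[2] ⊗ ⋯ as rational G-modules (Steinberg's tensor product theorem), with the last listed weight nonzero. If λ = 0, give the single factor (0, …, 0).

((2, 3, 0), (6, 2, 2), (3, 3, 3), (1, 3, 1))

In the fundamental-weight basis, λ has coordinates c = M·v (v = (-534, -4901, -6473)):
  c_1 = -1*-534 + 0*-4901 + 0*-6473 = 534
  c_2 = 4*-534 + -2*-4901 + 1*-6473 = 1193
  c_3 = 2*-534 + 1*-4901 + -1*-6473 = 504
Writing each c_i in base p = 7:
  c_1 = 534 = 2·7^0 + 6·7^1 + 3·7^2 + 1·7^3
  c_2 = 1193 = 3·7^0 + 2·7^1 + 3·7^2 + 3·7^3
  c_3 = 504 = 0·7^0 + 2·7^1 + 3·7^2 + 1·7^3
p-restricted factor λ_0 = (2, 3, 0)
p-restricted factor λ_1 = (6, 2, 2)
p-restricted factor λ_2 = (3, 3, 3)
p-restricted factor λ_3 = (1, 3, 1)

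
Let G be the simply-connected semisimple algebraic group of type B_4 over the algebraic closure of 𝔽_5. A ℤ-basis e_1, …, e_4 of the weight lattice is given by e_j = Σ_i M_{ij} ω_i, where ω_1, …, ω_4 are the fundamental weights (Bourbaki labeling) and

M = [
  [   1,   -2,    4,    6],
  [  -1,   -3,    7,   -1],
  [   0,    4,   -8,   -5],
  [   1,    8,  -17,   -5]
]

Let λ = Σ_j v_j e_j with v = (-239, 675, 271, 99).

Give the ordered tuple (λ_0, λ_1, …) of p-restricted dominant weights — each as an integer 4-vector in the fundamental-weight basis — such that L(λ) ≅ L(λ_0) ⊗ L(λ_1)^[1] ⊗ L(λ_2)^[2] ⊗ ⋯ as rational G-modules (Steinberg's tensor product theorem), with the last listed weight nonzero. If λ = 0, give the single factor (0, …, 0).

((4, 2, 2, 4), (2, 2, 2, 1), (3, 0, 1, 2))

ω-coordinates c = M·v, v = (-239, 675, 271, 99):
  c_1 = (1)·(-239) + (-2)·(675) + 4·271 + 6·99 = 89
  c_2 = (-1)·(-239) + (-3)·(675) + 7·271 + (-1)·(99) = 12
  c_3 = (0)·(-239) + 4·675 + (-8)·(271) + (-5)·(99) = 37
  c_4 = (1)·(-239) + 8·675 + (-17)·(271) + (-5)·(99) = 59
Expand coordinatewise in base 5:
  c_1 = 89 = 4·5^0 + 2·5^1 + 3·5^2
  c_2 = 12 = 2·5^0 + 2·5^1
  c_3 = 37 = 2·5^0 + 2·5^1 + 1·5^2
  c_4 = 59 = 4·5^0 + 1·5^1 + 2·5^2
Factor λ_0 = (4, 2, 2, 4)
Factor λ_1 = (2, 2, 2, 1)
Factor λ_2 = (3, 0, 1, 2)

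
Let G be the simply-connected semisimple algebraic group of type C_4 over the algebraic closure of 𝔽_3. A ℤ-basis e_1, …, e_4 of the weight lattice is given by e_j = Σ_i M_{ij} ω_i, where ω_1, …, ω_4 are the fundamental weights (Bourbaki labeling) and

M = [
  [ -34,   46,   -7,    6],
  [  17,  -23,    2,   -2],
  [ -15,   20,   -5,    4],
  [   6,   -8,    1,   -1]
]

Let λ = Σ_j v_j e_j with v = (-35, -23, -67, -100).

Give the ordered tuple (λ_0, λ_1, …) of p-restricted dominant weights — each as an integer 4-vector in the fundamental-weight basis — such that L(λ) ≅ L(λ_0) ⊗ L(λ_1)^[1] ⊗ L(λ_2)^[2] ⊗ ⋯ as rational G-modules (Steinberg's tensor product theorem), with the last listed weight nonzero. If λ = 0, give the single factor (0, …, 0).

((1, 0, 0, 1), (0, 0, 0, 2))

Compute c_i = Σ_j M_{ij} v_j with v = (-35, -23, -67, -100):
  c_1 = (-34)·(-35) + (46)·(-23) + (-7)·(-67) + (6)·(-100) = 1
  c_2 = (17)·(-35) + (-23)·(-23) + (2)·(-67) + (-2)·(-100) = 0
  c_3 = (-15)·(-35) + (20)·(-23) + (-5)·(-67) + (4)·(-100) = 0
  c_4 = (6)·(-35) + (-8)·(-23) + (1)·(-67) + (-1)·(-100) = 7
p = 3; digits c_i = Σ_j d_{ij}·3^j, 0 ≤ d_{ij} < 3:
  c_1 = 1 = 1·3^0
  c_2 = 0
  c_3 = 0
  c_4 = 7 = 1·3^0 + 2·3^1
p-restricted factor λ_0 = (1, 0, 0, 1)
p-restricted factor λ_1 = (0, 0, 0, 2)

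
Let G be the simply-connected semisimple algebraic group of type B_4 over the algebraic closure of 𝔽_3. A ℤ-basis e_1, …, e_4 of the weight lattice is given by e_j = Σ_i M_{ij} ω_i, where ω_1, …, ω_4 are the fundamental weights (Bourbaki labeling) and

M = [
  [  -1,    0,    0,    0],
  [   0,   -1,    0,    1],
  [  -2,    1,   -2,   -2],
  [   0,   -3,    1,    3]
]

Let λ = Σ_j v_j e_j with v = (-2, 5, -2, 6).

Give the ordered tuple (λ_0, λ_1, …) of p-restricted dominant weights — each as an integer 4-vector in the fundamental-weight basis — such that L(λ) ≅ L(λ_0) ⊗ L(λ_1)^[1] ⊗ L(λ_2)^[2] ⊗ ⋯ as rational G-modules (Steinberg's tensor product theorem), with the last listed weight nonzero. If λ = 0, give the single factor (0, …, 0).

((2, 1, 1, 1),)

In the fundamental-weight basis, λ has coordinates c = M·v (v = (-2, 5, -2, 6)):
  c_1 = (-1)·(-2) + 0·5 + (0)·(-2) + 0·6 = 2
  c_2 = (0)·(-2) + (-1)·(5) + (0)·(-2) + 1·6 = 1
  c_3 = (-2)·(-2) + 1·5 + (-2)·(-2) + (-2)·(6) = 1
  c_4 = (0)·(-2) + (-3)·(5) + (1)·(-2) + 3·6 = 1
Base-3 expansion of each c_i:
  c_1 = 2 = 2·3^0
  c_2 = 1 = 1·3^0
  c_3 = 1 = 1·3^0
  c_4 = 1 = 1·3^0
Factor λ_0 = (2, 1, 1, 1)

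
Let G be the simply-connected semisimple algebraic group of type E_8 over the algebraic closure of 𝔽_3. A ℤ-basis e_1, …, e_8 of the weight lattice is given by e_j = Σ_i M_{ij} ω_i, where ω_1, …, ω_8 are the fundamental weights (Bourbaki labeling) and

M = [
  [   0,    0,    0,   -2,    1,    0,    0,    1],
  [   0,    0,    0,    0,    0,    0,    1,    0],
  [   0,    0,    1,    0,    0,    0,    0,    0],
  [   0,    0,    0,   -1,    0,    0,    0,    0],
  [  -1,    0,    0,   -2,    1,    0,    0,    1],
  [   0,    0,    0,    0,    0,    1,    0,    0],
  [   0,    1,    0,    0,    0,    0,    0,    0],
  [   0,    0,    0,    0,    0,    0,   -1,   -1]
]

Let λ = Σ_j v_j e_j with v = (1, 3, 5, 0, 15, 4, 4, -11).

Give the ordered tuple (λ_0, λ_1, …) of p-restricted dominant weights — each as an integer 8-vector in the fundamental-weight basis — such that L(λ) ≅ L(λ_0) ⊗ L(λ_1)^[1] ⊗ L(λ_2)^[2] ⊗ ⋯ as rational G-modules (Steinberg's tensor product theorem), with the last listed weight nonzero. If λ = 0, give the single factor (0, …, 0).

Change of basis e → ω: c = M·v where v = (1, 3, 5, 0, 15, 4, 4, -11):
  c_1 = 0·1 + 0·3 + 0·5 + (-2)·(0) + 1·15 + 0·4 + 0·4 + (1)·(-11) = 4
  c_2 = 0·1 + 0·3 + 0·5 + 0·0 + 0·15 + 0·4 + 1·4 + (0)·(-11) = 4
  c_3 = 0·1 + 0·3 + 1·5 + 0·0 + 0·15 + 0·4 + 0·4 + (0)·(-11) = 5
  c_4 = 0·1 + 0·3 + 0·5 + (-1)·(0) + 0·15 + 0·4 + 0·4 + (0)·(-11) = 0
  c_5 = (-1)·(1) + 0·3 + 0·5 + (-2)·(0) + 1·15 + 0·4 + 0·4 + (1)·(-11) = 3
  c_6 = 0·1 + 0·3 + 0·5 + 0·0 + 0·15 + 1·4 + 0·4 + (0)·(-11) = 4
  c_7 = 0·1 + 1·3 + 0·5 + 0·0 + 0·15 + 0·4 + 0·4 + (0)·(-11) = 3
  c_8 = 0·1 + 0·3 + 0·5 + 0·0 + 0·15 + 0·4 + (-1)·(4) + (-1)·(-11) = 7
Base-3 expansion of each c_i:
  c_1 = 4 = 1·3^0 + 1·3^1
  c_2 = 4 = 1·3^0 + 1·3^1
  c_3 = 5 = 2·3^0 + 1·3^1
  c_4 = 0
  c_5 = 3 = 0·3^0 + 1·3^1
  c_6 = 4 = 1·3^0 + 1·3^1
  c_7 = 3 = 0·3^0 + 1·3^1
  c_8 = 7 = 1·3^0 + 2·3^1
Factor λ_0 = (1, 1, 2, 0, 0, 1, 0, 1)
Factor λ_1 = (1, 1, 1, 0, 1, 1, 1, 2)

((1, 1, 2, 0, 0, 1, 0, 1), (1, 1, 1, 0, 1, 1, 1, 2))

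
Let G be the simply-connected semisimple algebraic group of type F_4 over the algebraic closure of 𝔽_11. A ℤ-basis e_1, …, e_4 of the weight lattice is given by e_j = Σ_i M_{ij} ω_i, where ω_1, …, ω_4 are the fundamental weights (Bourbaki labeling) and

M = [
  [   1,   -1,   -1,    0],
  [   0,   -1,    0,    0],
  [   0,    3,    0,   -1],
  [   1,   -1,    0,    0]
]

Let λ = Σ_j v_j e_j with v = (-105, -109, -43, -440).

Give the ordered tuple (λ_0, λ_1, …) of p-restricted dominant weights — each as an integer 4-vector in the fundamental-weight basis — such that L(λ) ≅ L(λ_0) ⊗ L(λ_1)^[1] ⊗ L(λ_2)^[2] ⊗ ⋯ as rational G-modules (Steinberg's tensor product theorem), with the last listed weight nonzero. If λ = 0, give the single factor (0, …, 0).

((3, 10, 3, 4), (4, 9, 10, 0))

Change of basis e → ω: c = M·v where v = (-105, -109, -43, -440):
  c_1 = (1)·(-105) + (-1)·(-109) + (-1)·(-43) + (0)·(-440) = 47
  c_2 = (0)·(-105) + (-1)·(-109) + (0)·(-43) + (0)·(-440) = 109
  c_3 = (0)·(-105) + (3)·(-109) + (0)·(-43) + (-1)·(-440) = 113
  c_4 = (1)·(-105) + (-1)·(-109) + (0)·(-43) + (0)·(-440) = 4
Base-11 expansion of each c_i:
  c_1 = 47 = 3·11^0 + 4·11^1
  c_2 = 109 = 10·11^0 + 9·11^1
  c_3 = 113 = 3·11^0 + 10·11^1
  c_4 = 4 = 4·11^0
p-restricted factor λ_0 = (3, 10, 3, 4)
p-restricted factor λ_1 = (4, 9, 10, 0)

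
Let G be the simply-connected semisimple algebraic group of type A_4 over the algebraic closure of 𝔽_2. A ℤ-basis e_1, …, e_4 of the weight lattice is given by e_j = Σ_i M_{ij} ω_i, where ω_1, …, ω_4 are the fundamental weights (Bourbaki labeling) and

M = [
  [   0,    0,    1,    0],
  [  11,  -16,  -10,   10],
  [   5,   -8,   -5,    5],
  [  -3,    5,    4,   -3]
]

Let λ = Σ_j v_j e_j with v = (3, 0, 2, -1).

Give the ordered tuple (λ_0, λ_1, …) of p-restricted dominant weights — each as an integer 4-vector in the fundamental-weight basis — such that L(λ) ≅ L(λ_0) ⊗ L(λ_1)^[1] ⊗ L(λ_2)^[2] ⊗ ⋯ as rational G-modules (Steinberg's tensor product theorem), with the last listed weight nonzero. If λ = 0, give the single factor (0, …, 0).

Change of basis e → ω: c = M·v where v = (3, 0, 2, -1):
  c_1 = 0·3 + 0·0 + 1·2 + (0)·(-1) = 2
  c_2 = 11·3 + (-16)·(0) + (-10)·(2) + (10)·(-1) = 3
  c_3 = 5·3 + (-8)·(0) + (-5)·(2) + (5)·(-1) = 0
  c_4 = (-3)·(3) + 5·0 + 4·2 + (-3)·(-1) = 2
Expand coordinatewise in base 2:
  c_1 = 2 = 0·2^0 + 1·2^1
  c_2 = 3 = 1·2^0 + 1·2^1
  c_3 = 0
  c_4 = 2 = 0·2^0 + 1·2^1
p-restricted factor λ_0 = (0, 1, 0, 0)
p-restricted factor λ_1 = (1, 1, 0, 1)

((0, 1, 0, 0), (1, 1, 0, 1))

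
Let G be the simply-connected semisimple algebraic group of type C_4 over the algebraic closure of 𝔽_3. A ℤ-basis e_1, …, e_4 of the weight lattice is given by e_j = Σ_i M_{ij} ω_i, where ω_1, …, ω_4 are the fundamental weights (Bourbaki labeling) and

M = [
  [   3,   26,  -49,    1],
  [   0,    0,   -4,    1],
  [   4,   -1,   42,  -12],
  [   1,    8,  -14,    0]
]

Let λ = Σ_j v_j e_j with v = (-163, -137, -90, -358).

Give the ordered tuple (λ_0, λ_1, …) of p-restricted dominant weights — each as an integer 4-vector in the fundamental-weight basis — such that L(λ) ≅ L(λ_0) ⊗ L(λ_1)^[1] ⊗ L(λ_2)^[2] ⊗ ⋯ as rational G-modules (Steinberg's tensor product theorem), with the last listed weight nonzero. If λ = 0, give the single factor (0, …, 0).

((1, 2, 1, 1),)

Converting to the ω-basis (c_i = row i of M dotted with v = (-163, -137, -90, -358)):
  c_1 = (3)·(-163) + (26)·(-137) + (-49)·(-90) + (1)·(-358) = 1
  c_2 = (0)·(-163) + (0)·(-137) + (-4)·(-90) + (1)·(-358) = 2
  c_3 = (4)·(-163) + (-1)·(-137) + (42)·(-90) + (-12)·(-358) = 1
  c_4 = (1)·(-163) + (8)·(-137) + (-14)·(-90) + (0)·(-358) = 1
Writing each c_i in base p = 3:
  c_1 = 1 = 1·3^0
  c_2 = 2 = 2·3^0
  c_3 = 1 = 1·3^0
  c_4 = 1 = 1·3^0
Factor λ_0 = (1, 2, 1, 1)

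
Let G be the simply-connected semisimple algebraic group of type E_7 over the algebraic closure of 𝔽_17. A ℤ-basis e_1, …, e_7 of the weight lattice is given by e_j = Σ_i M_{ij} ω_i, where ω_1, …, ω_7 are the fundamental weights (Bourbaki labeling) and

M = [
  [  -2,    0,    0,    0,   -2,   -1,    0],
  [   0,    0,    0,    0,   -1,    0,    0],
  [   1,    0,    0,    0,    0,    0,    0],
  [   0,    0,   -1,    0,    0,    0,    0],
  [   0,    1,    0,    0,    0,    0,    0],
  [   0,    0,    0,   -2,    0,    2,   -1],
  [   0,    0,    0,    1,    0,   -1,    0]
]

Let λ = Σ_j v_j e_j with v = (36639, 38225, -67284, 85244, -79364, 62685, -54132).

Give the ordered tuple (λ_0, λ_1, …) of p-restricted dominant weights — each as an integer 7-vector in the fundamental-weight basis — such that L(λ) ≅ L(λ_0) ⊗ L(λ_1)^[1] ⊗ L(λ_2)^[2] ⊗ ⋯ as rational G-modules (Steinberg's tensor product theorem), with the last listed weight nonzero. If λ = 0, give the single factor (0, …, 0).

Compute c_i = Σ_j M_{ij} v_j with v = (36639, 38225, -67284, 85244, -79364, 62685, -54132):
  c_1 = (-2)·(36639) + 0·38225 + (0)·(-67284) + 0·85244 + (-2)·(-79364) + (-1)·(62685) + (0)·(-54132) = 22765
  c_2 = 0·36639 + 0·38225 + (0)·(-67284) + 0·85244 + (-1)·(-79364) + 0·62685 + (0)·(-54132) = 79364
  c_3 = 1·36639 + 0·38225 + (0)·(-67284) + 0·85244 + (0)·(-79364) + 0·62685 + (0)·(-54132) = 36639
  c_4 = 0·36639 + 0·38225 + (-1)·(-67284) + 0·85244 + (0)·(-79364) + 0·62685 + (0)·(-54132) = 67284
  c_5 = 0·36639 + 1·38225 + (0)·(-67284) + 0·85244 + (0)·(-79364) + 0·62685 + (0)·(-54132) = 38225
  c_6 = 0·36639 + 0·38225 + (0)·(-67284) + (-2)·(85244) + (0)·(-79364) + 2·62685 + (-1)·(-54132) = 9014
  c_7 = 0·36639 + 0·38225 + (0)·(-67284) + 1·85244 + (0)·(-79364) + (-1)·(62685) + (0)·(-54132) = 22559
Writing each c_i in base p = 17:
  c_1 = 22765 = 2·17^0 + 13·17^1 + 10·17^2 + 4·17^3
  c_2 = 79364 = 8·17^0 + 10·17^1 + 2·17^2 + 16·17^3
  c_3 = 36639 = 4·17^0 + 13·17^1 + 7·17^2 + 7·17^3
  c_4 = 67284 = 15·17^0 + 13·17^1 + 11·17^2 + 13·17^3
  c_5 = 38225 = 9·17^0 + 4·17^1 + 13·17^2 + 7·17^3
  c_6 = 9014 = 4·17^0 + 3·17^1 + 14·17^2 + 1·17^3
  c_7 = 22559 = 0·17^0 + 1·17^1 + 10·17^2 + 4·17^3
p-restricted factor λ_0 = (2, 8, 4, 15, 9, 4, 0)
p-restricted factor λ_1 = (13, 10, 13, 13, 4, 3, 1)
p-restricted factor λ_2 = (10, 2, 7, 11, 13, 14, 10)
p-restricted factor λ_3 = (4, 16, 7, 13, 7, 1, 4)

((2, 8, 4, 15, 9, 4, 0), (13, 10, 13, 13, 4, 3, 1), (10, 2, 7, 11, 13, 14, 10), (4, 16, 7, 13, 7, 1, 4))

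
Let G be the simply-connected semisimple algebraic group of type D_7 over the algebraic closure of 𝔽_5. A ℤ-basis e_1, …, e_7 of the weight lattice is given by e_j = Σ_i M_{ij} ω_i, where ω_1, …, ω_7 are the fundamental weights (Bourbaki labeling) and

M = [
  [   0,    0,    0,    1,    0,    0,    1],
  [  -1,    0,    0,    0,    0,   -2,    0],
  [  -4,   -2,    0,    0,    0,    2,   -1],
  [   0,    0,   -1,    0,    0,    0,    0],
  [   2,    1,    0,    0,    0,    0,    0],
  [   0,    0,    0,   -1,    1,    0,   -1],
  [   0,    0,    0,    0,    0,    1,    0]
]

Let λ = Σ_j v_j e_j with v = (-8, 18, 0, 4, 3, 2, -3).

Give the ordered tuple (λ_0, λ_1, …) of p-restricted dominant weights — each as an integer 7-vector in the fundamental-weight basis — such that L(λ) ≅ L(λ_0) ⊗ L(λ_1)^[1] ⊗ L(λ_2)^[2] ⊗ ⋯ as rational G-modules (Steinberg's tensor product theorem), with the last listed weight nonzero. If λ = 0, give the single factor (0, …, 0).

Converting to the ω-basis (c_i = row i of M dotted with v = (-8, 18, 0, 4, 3, 2, -3)):
  c_1 = (0)·(-8) + 0·18 + 0·0 + 1·4 + 0·3 + 0·2 + (1)·(-3) = 1
  c_2 = (-1)·(-8) + 0·18 + 0·0 + 0·4 + 0·3 + (-2)·(2) + (0)·(-3) = 4
  c_3 = (-4)·(-8) + (-2)·(18) + 0·0 + 0·4 + 0·3 + 2·2 + (-1)·(-3) = 3
  c_4 = (0)·(-8) + 0·18 + (-1)·(0) + 0·4 + 0·3 + 0·2 + (0)·(-3) = 0
  c_5 = (2)·(-8) + 1·18 + 0·0 + 0·4 + 0·3 + 0·2 + (0)·(-3) = 2
  c_6 = (0)·(-8) + 0·18 + 0·0 + (-1)·(4) + 1·3 + 0·2 + (-1)·(-3) = 2
  c_7 = (0)·(-8) + 0·18 + 0·0 + 0·4 + 0·3 + 1·2 + (0)·(-3) = 2
p = 5; digits c_i = Σ_j d_{ij}·5^j, 0 ≤ d_{ij} < 5:
  c_1 = 1 = 1·5^0
  c_2 = 4 = 4·5^0
  c_3 = 3 = 3·5^0
  c_4 = 0
  c_5 = 2 = 2·5^0
  c_6 = 2 = 2·5^0
  c_7 = 2 = 2·5^0
p-restricted factor λ_0 = (1, 4, 3, 0, 2, 2, 2)

((1, 4, 3, 0, 2, 2, 2),)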